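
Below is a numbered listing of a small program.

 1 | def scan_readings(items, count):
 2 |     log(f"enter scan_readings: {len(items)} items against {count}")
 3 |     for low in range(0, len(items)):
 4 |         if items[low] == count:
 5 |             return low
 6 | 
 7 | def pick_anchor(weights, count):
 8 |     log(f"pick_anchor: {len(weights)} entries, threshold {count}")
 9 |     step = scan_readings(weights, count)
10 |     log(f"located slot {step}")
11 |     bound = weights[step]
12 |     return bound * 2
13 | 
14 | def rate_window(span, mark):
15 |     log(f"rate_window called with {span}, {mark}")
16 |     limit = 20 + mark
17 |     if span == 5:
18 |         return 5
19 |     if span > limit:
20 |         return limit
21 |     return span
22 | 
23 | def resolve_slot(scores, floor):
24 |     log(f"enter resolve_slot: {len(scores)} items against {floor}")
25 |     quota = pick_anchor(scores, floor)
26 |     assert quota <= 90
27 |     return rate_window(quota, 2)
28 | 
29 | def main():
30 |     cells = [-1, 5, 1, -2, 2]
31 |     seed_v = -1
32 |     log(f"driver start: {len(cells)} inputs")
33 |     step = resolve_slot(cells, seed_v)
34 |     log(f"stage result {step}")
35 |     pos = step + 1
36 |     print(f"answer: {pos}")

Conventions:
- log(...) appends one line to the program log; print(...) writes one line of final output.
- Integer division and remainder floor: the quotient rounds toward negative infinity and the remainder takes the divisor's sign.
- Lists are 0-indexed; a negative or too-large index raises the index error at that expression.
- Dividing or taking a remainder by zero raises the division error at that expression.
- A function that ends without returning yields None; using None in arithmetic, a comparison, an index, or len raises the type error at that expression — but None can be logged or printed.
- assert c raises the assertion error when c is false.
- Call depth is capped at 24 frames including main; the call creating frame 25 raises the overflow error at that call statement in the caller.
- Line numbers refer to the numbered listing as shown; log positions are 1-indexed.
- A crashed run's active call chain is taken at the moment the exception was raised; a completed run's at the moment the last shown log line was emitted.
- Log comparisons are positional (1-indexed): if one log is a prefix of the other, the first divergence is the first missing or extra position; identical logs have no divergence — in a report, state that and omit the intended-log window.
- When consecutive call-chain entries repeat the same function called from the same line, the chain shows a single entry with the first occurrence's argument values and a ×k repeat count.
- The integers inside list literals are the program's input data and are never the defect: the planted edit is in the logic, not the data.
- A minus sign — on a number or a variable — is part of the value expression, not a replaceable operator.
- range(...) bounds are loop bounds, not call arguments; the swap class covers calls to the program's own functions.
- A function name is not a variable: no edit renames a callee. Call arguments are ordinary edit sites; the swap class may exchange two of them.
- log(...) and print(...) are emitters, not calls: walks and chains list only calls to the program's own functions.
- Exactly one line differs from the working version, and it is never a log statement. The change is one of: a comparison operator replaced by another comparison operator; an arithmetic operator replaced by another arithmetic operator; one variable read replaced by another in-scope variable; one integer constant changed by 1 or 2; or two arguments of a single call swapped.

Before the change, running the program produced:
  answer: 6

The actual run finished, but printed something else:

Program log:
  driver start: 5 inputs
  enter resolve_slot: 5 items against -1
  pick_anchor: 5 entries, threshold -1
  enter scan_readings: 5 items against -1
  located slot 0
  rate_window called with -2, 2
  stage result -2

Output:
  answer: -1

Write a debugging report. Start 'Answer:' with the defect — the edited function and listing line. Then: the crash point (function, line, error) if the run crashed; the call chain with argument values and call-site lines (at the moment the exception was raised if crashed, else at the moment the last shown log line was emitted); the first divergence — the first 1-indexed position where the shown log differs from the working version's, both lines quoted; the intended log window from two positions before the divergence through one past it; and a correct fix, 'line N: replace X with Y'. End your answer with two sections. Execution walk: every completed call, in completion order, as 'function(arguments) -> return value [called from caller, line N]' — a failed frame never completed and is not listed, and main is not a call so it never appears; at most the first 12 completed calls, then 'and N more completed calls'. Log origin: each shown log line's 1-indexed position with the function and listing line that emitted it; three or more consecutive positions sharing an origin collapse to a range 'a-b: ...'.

Answer: the defect is in rate_window at line 17.
Key observation: At log position 7 the runs split — shown 'stage result -2', but the working version logs 'stage result 5'.
Call chain: main.
First divergence: position 7; shown 'stage result -2' vs intended 'stage result 5'.
Intended log window:
  5: located slot 0
  6: rate_window called with -2, 2
  7: stage result 5
Execution walk:
  scan_readings([-1, 5, 1, -2, 2], -1) -> 0  [called from pick_anchor, line 9]
  pick_anchor([-1, 5, 1, -2, 2], -1) -> -2  [called from resolve_slot, line 25]
  rate_window(-2, 2) -> -2  [called from resolve_slot, line 27]
  resolve_slot([-1, 5, 1, -2, 2], -1) -> -2  [called from main, line 33]
Log origin:
  1 — main, line 32
  2 — resolve_slot, line 24
  3 — pick_anchor, line 8
  4 — scan_readings, line 2
  5 — pick_anchor, line 10
  6 — rate_window, line 15
  7 — main, line 34
A correct fix: line 17: replace `==` with `<`.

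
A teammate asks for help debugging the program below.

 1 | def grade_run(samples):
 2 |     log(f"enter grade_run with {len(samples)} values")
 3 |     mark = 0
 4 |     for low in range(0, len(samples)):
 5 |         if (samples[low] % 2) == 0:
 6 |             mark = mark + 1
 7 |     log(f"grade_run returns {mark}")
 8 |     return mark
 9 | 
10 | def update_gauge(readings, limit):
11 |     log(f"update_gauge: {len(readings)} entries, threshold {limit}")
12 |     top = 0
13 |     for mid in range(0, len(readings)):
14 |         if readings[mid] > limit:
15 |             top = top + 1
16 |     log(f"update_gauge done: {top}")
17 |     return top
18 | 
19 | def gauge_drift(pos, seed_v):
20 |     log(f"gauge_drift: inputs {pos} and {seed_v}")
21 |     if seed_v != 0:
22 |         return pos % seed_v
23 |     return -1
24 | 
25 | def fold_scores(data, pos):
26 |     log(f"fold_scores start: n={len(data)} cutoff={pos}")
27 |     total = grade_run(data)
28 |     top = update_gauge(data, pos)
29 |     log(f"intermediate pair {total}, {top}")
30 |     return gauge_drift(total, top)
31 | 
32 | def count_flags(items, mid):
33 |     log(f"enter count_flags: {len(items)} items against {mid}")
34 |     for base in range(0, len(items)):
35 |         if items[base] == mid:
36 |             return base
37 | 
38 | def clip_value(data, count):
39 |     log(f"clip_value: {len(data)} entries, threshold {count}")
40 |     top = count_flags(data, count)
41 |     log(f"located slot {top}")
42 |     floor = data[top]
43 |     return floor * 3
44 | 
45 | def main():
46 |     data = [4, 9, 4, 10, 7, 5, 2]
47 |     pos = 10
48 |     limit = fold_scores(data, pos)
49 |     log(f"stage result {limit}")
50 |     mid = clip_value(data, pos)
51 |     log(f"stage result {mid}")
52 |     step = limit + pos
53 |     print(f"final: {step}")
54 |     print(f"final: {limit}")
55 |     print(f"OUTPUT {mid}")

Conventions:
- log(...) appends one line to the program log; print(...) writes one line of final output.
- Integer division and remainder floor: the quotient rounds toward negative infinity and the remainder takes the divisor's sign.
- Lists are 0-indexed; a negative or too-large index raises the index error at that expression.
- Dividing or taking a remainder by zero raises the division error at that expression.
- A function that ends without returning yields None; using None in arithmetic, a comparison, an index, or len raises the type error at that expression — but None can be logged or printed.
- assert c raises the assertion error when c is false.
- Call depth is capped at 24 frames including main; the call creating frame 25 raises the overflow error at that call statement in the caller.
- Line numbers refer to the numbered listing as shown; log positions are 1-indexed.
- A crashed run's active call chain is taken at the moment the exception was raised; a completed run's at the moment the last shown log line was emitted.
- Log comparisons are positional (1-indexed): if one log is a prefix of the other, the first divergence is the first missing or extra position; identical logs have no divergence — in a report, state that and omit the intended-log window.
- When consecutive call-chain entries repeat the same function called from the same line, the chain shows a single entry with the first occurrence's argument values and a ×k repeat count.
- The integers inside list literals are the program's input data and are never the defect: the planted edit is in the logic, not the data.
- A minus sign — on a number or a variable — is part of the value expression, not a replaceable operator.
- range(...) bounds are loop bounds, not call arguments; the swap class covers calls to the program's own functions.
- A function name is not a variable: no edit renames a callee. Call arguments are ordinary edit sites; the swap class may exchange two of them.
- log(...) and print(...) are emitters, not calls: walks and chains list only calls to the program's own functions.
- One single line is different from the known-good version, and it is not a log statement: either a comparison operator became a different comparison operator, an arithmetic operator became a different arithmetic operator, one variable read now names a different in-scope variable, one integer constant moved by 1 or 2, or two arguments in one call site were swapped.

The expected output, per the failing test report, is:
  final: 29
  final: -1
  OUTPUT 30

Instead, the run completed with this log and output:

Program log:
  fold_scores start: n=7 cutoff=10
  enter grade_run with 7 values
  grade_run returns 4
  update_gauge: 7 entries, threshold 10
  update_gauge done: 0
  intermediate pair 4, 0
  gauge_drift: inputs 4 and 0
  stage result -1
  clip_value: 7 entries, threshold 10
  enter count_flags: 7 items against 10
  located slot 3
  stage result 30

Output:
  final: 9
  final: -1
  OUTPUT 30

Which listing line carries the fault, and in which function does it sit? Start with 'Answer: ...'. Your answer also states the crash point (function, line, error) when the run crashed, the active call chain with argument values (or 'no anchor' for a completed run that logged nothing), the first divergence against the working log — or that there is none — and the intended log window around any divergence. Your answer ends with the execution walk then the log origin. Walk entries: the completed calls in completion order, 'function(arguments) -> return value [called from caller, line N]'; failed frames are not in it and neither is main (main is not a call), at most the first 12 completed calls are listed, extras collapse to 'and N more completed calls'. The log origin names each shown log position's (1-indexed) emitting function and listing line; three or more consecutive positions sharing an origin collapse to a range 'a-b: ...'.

Answer: the defect is in main at line 52.
Key observation: The two runs log identically and part ways only at the printed values.
Call chain: main.
First divergence: none (the log streams are identical).
Execution walk:
  grade_run([4, 9, 4, 10, 7, 5, 2]) -> 4  [called from fold_scores, line 27]
  update_gauge([4, 9, 4, 10, 7, 5, 2], 10) -> 0  [called from fold_scores, line 28]
  gauge_drift(4, 0) -> -1  [called from fold_scores, line 30]
  fold_scores([4, 9, 4, 10, 7, 5, 2], 10) -> -1  [called from main, line 48]
  count_flags([4, 9, 4, 10, 7, 5, 2], 10) -> 3  [called from clip_value, line 40]
  clip_value([4, 9, 4, 10, 7, 5, 2], 10) -> 30  [called from main, line 50]
Origin of each log line:
  1: logged in fold_scores at line 26
  2: logged in grade_run at line 2
  3: logged in grade_run at line 7
  4: logged in update_gauge at line 11
  5: logged in update_gauge at line 16
  6: logged in fold_scores at line 29
  7: logged in gauge_drift at line 20
  8: logged in main at line 49
  9: logged in clip_value at line 39
  10: logged in count_flags at line 33
  11: logged in clip_value at line 41
  12: logged in main at line 51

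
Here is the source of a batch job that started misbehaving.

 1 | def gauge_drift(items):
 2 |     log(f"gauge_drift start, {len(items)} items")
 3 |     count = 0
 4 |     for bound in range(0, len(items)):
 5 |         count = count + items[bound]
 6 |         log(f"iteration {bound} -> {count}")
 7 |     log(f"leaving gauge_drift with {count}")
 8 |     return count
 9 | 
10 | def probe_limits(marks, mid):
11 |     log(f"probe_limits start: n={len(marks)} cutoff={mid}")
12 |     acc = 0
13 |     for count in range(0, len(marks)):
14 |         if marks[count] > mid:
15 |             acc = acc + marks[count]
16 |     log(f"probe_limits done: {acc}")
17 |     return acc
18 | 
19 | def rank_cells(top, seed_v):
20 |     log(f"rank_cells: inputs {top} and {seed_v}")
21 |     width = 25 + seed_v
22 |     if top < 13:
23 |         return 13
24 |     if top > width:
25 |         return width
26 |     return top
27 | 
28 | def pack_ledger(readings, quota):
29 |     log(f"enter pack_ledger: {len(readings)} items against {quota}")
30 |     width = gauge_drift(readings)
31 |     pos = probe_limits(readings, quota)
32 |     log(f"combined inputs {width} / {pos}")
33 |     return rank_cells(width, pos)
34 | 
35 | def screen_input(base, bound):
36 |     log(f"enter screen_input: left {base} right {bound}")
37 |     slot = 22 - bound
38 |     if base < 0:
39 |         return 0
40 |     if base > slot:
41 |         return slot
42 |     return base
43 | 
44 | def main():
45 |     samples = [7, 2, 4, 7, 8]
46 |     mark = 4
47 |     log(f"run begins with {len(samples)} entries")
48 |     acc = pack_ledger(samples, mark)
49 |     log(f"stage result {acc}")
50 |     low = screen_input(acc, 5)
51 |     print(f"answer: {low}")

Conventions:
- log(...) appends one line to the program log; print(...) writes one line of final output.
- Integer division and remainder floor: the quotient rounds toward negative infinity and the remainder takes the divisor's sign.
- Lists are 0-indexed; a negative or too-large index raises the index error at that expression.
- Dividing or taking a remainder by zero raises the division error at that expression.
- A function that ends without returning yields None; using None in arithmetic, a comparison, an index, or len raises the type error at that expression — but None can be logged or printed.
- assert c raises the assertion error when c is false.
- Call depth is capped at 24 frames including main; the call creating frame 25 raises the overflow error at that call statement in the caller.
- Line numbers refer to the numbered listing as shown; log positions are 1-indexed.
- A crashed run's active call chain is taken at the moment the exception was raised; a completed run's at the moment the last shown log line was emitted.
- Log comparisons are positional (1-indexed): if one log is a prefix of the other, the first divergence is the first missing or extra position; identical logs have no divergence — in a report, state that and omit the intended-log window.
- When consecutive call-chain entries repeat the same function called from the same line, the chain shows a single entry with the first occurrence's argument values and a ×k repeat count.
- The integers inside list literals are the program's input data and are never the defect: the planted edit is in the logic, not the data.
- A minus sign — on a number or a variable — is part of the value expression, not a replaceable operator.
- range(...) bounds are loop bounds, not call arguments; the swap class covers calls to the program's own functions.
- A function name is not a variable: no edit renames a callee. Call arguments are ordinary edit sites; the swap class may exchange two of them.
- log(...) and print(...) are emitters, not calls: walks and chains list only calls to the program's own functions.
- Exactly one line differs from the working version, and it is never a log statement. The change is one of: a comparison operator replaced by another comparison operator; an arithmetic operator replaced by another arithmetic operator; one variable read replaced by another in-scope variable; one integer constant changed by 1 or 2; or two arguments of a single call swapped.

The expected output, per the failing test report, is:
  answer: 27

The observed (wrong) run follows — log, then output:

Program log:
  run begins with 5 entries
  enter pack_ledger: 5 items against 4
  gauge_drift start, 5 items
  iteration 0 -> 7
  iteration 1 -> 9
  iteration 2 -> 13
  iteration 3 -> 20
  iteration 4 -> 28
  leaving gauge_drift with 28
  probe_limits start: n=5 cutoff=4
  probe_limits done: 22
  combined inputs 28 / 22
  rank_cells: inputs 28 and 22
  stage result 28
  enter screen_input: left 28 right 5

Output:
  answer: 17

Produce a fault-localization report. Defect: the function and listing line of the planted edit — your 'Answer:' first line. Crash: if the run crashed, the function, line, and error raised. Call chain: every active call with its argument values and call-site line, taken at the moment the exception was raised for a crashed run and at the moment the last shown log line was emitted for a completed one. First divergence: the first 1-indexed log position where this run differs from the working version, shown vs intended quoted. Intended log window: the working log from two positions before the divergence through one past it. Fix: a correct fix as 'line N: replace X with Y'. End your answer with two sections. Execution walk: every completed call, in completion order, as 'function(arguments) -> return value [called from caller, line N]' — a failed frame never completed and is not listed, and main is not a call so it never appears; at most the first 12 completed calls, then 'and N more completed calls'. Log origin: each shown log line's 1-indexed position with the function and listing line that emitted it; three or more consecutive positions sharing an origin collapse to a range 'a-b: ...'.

Answer: the defect is in screen_input at line 37.
The tell: Log streams are identical — the defect surfaces only in the printed output.
Call chain: main -> screen_input(28, 5) (called at line 50).
First divergence: there is none — every log position agrees.
Execution walk:
  gauge_drift([7, 2, 4, 7, 8]) -> 28  [called from pack_ledger, line 30]
  probe_limits([7, 2, 4, 7, 8], 4) -> 22  [called from pack_ledger, line 31]
  rank_cells(28, 22) -> 28  [called from pack_ledger, line 33]
  pack_ledger([7, 2, 4, 7, 8], 4) -> 28  [called from main, line 48]
  screen_input(28, 5) -> 17  [called from main, line 50]
Log line origins:
  1: emitted by main (line 47)
  2: emitted by pack_ledger (line 29)
  3: emitted by gauge_drift (line 2)
  4-8: emitted by gauge_drift (line 6)
  9: emitted by gauge_drift (line 7)
  10: emitted by probe_limits (line 11)
  11: emitted by probe_limits (line 16)
  12: emitted by pack_ledger (line 32)
  13: emitted by rank_cells (line 20)
  14: emitted by main (line 49)
  15: emitted by screen_input (line 36)
A correct fix: line 37: replace `-` with `+`.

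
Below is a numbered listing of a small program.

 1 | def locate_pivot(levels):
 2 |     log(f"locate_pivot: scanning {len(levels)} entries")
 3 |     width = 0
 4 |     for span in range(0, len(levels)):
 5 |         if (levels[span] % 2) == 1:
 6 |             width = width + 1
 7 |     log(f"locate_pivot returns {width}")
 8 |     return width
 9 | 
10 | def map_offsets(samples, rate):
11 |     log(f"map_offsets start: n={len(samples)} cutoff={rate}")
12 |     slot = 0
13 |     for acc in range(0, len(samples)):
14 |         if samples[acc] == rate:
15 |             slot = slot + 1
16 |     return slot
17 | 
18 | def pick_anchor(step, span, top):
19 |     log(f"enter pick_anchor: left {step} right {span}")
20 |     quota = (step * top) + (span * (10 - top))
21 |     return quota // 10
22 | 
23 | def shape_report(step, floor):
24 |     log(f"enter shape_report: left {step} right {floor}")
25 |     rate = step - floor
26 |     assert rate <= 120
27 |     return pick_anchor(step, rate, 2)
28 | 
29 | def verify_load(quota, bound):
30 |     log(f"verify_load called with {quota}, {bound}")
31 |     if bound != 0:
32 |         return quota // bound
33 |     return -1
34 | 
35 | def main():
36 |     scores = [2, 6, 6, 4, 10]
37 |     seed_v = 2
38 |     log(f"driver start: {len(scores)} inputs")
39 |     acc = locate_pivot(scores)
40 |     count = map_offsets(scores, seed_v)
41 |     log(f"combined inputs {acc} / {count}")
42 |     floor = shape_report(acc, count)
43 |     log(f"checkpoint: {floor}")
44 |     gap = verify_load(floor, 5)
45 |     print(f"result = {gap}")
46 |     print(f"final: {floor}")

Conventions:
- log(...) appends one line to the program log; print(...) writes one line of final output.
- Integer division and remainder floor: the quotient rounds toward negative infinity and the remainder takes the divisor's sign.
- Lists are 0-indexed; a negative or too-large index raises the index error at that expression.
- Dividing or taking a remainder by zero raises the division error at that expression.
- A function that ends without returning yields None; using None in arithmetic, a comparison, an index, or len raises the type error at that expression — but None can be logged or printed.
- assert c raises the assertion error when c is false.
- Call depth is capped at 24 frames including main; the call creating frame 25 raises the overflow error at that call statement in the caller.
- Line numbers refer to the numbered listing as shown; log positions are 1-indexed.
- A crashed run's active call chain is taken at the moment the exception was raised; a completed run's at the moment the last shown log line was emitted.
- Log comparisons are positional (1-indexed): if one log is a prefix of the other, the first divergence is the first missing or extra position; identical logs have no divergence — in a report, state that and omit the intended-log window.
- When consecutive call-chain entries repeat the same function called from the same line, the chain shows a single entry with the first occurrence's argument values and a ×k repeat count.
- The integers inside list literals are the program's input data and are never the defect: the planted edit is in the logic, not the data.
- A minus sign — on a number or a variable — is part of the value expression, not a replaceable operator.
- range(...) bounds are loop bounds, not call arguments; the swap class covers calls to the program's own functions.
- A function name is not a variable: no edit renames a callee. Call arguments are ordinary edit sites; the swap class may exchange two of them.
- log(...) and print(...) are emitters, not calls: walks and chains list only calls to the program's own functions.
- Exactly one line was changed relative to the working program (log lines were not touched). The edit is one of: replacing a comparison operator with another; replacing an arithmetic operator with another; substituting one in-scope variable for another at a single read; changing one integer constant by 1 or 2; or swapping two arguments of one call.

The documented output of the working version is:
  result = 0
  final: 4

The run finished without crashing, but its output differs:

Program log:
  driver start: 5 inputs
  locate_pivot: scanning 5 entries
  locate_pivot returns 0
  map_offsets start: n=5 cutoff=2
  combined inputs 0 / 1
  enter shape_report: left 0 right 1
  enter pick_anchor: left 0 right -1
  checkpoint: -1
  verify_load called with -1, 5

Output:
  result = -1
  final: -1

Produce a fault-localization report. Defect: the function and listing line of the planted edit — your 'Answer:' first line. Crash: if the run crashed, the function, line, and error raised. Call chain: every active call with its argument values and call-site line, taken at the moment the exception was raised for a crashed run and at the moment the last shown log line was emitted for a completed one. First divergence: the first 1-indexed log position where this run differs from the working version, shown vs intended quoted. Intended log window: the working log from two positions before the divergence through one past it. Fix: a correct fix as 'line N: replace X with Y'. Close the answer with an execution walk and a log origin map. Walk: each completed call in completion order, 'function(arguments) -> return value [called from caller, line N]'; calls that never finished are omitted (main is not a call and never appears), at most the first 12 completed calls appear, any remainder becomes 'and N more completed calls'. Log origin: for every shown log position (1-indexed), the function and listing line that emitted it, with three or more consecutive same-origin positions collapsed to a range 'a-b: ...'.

Answer: the defect is in locate_pivot at line 5.
Key fact: Everything matches until log position 3, which reads 'locate_pivot returns 0' in place of 'locate_pivot returns 5'.
Call chain: main -> verify_load(-1, 5) (called at line 44).
First divergence: position 3; shown 'locate_pivot returns 0' vs intended 'locate_pivot returns 5'.
Intended log window:
  1: driver start: 5 inputs
  2: locate_pivot: scanning 5 entries
  3: locate_pivot returns 5
  4: map_offsets start: n=5 cutoff=2
Execution walk:
  locate_pivot([2, 6, 6, 4, 10]) -> 0  [called from main, line 39]
  map_offsets([2, 6, 6, 4, 10], 2) -> 1  [called from main, line 40]
  pick_anchor(0, -1, 2) -> -1  [called from shape_report, line 27]
  shape_report(0, 1) -> -1  [called from main, line 42]
  verify_load(-1, 5) -> -1  [called from main, line 44]
Log line origins:
  1: emitted by main (line 38)
  2: emitted by locate_pivot (line 2)
  3: emitted by locate_pivot (line 7)
  4: emitted by map_offsets (line 11)
  5: emitted by main (line 41)
  6: emitted by shape_report (line 24)
  7: emitted by pick_anchor (line 19)
  8: emitted by main (line 43)
  9: emitted by verify_load (line 30)
A correct fix: line 5: replace `1` with `0`.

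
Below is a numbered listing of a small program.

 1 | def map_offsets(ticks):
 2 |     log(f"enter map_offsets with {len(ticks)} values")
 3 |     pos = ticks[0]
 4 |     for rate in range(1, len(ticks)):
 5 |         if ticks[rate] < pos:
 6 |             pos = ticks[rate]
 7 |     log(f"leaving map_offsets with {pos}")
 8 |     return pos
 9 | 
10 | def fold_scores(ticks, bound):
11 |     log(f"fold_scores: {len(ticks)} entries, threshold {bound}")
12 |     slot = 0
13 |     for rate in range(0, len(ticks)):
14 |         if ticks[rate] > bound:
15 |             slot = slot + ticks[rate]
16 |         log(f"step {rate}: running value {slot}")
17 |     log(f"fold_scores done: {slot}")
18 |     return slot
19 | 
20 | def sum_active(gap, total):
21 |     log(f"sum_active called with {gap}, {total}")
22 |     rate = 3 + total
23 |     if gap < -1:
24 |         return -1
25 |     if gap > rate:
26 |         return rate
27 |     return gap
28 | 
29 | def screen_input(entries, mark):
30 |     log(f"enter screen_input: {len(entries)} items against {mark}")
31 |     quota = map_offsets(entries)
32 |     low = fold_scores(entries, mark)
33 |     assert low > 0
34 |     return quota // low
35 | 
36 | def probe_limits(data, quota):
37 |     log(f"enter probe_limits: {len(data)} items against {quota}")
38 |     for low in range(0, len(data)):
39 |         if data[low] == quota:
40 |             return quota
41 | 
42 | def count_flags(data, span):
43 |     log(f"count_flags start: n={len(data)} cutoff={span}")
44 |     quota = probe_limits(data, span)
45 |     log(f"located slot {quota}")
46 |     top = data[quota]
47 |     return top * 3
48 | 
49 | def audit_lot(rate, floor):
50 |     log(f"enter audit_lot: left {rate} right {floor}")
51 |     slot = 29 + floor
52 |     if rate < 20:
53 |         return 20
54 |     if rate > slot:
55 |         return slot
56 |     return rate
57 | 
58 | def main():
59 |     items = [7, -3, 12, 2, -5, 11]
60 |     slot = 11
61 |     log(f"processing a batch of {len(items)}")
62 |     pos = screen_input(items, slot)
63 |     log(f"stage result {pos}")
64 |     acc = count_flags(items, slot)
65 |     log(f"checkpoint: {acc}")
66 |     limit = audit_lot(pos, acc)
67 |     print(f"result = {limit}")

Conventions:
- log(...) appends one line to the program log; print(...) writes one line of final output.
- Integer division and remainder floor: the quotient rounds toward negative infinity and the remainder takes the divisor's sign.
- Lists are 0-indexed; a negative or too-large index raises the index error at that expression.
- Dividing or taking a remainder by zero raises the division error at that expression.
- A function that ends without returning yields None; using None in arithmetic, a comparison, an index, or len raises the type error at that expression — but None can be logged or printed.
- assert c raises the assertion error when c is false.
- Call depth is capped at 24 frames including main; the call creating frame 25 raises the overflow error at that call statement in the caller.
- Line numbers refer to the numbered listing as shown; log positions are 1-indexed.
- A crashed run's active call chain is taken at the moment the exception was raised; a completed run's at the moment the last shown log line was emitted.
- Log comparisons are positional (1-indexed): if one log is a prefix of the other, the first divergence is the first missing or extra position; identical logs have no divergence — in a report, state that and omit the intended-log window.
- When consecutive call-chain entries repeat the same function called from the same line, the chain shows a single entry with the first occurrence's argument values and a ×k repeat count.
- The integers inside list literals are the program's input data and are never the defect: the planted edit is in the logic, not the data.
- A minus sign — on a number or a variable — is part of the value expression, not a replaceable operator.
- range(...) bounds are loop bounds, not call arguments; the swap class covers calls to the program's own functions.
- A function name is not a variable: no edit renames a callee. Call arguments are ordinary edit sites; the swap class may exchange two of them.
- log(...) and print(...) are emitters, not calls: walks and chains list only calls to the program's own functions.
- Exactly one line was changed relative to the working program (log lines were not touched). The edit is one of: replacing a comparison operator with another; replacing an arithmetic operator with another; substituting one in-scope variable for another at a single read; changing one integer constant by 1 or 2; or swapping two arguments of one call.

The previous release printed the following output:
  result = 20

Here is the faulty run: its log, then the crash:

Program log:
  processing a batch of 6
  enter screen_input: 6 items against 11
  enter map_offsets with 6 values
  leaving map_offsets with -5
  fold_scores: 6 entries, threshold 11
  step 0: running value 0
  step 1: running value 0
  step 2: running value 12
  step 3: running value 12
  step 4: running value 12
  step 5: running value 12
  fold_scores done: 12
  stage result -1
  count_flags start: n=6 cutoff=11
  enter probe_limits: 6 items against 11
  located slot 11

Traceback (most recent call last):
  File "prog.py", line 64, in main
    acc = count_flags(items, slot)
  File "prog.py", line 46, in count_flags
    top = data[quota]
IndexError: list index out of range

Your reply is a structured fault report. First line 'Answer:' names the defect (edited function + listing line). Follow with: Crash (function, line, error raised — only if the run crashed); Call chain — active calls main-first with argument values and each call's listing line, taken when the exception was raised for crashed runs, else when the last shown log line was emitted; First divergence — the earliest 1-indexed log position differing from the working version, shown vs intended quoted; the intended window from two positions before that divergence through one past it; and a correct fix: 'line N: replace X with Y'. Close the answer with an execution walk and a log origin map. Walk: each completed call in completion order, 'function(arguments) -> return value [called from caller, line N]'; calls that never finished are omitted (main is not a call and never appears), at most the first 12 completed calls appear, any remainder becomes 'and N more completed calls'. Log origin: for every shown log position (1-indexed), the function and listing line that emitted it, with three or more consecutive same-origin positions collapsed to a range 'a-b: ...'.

Answer: the defect is in probe_limits at line 40.
Core observation: Everything matches until log position 16, which reads 'located slot 11' in place of 'located slot 5'.
Crash: count_flags, line 46, IndexError.
Call chain: main -> count_flags([7, -3, 12, 2, -5, 11], 11) (called at line 64).
First divergence: at position 16 the run shows 'located slot 11' where the working version logs 'located slot 5'.
Intended log window:
  14: count_flags start: n=6 cutoff=11
  15: enter probe_limits: 6 items against 11
  16: located slot 5
  17: checkpoint: 33
Execution walk:
  map_offsets([7, -3, 12, 2, -5, 11]) -> -5  [called from screen_input, line 31]
  fold_scores([7, -3, 12, 2, -5, 11], 11) -> 12  [called from screen_input, line 32]
  screen_input([7, -3, 12, 2, -5, 11], 11) -> -1  [called from main, line 62]
  probe_limits([7, -3, 12, 2, -5, 11], 11) -> 11  [called from count_flags, line 44]
Log line origins:
  1: emitted by main (line 61)
  2: emitted by screen_input (line 30)
  3: emitted by map_offsets (line 2)
  4: emitted by map_offsets (line 7)
  5: emitted by fold_scores (line 11)
  6-11: emitted by fold_scores (line 16)
  12: emitted by fold_scores (line 17)
  13: emitted by main (line 63)
  14: emitted by count_flags (line 43)
  15: emitted by probe_limits (line 37)
  16: emitted by count_flags (line 45)
A correct fix: line 40: replace `quota` with `low`.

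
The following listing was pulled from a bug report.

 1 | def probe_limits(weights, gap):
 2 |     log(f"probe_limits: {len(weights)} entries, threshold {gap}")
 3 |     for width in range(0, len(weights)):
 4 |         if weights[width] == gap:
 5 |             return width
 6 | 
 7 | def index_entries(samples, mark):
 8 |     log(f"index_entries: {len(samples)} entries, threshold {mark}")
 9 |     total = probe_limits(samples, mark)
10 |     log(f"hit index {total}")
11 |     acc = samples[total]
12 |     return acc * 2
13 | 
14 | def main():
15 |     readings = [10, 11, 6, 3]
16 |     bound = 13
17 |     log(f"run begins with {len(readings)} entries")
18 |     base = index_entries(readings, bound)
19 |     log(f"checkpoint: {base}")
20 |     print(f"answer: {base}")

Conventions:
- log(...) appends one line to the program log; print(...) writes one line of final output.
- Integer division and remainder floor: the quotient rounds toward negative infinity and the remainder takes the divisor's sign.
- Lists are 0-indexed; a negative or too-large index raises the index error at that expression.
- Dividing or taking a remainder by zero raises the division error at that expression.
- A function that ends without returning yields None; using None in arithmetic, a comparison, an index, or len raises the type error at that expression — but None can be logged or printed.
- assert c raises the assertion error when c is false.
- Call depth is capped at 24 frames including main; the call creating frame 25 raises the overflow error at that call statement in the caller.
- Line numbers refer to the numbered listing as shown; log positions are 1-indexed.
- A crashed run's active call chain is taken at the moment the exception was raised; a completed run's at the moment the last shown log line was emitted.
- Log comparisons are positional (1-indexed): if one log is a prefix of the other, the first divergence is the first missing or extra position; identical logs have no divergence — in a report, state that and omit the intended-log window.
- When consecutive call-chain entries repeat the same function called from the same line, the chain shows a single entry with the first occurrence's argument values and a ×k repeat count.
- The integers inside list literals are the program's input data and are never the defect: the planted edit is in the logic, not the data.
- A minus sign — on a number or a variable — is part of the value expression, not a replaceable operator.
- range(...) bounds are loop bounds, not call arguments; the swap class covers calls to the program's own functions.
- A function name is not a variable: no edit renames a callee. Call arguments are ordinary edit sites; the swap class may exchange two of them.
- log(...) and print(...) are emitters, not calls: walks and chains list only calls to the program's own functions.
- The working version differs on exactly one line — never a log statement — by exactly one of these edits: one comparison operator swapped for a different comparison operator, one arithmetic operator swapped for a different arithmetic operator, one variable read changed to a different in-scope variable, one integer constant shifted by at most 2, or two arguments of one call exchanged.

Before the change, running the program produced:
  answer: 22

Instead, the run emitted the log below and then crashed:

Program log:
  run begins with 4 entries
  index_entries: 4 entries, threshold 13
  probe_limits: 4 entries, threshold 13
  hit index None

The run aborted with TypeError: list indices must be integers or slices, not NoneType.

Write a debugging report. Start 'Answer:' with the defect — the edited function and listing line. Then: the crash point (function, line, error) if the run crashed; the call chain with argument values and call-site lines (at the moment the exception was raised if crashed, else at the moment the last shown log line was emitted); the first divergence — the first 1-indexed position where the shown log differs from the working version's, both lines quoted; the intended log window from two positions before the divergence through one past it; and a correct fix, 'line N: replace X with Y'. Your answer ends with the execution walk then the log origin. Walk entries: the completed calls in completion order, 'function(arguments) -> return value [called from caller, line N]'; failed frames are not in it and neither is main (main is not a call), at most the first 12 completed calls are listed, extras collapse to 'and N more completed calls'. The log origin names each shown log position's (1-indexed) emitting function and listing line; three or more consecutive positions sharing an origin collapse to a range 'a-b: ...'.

Answer: the defect is in main at line 16.
Key observation: At log position 2 the runs split — shown 'index_entries: 4 entries, threshold 13', but the working version logs 'index_entries: 4 entries, threshold 11'.
Crash: index_entries, line 11, TypeError.
Call chain: main -> index_entries([10, 11, 6, 3], 13) (called at line 18).
First divergence: position 2; shown 'index_entries: 4 entries, threshold 13' vs intended 'index_entries: 4 entries, threshold 11'.
Intended log window:
  1: run begins with 4 entries
  2: index_entries: 4 entries, threshold 11
  3: probe_limits: 4 entries, threshold 11
Execution walk:
  probe_limits([10, 11, 6, 3], 13) -> None  [called from index_entries, line 9]
Log origins:
  1: from main, line 17
  2: from index_entries, line 8
  3: from probe_limits, line 2
  4: from index_entries, line 10
A correct fix: line 16: replace `13` with `11`.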